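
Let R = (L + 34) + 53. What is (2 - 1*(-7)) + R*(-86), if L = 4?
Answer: -7817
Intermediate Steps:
R = 91 (R = (4 + 34) + 53 = 38 + 53 = 91)
(2 - 1*(-7)) + R*(-86) = (2 - 1*(-7)) + 91*(-86) = (2 + 7) - 7826 = 9 - 7826 = -7817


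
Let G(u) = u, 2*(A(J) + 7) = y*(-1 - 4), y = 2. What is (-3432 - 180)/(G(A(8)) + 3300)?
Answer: -301/274 ≈ -1.0985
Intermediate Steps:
A(J) = -12 (A(J) = -7 + (2*(-1 - 4))/2 = -7 + (2*(-5))/2 = -7 + (1/2)*(-10) = -7 - 5 = -12)
(-3432 - 180)/(G(A(8)) + 3300) = (-3432 - 180)/(-12 + 3300) = -3612/3288 = -3612*1/3288 = -301/274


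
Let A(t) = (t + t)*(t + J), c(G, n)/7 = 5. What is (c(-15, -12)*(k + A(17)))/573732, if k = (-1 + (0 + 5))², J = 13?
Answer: 9065/143433 ≈ 0.063200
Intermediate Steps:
c(G, n) = 35 (c(G, n) = 7*5 = 35)
A(t) = 2*t*(13 + t) (A(t) = (t + t)*(t + 13) = (2*t)*(13 + t) = 2*t*(13 + t))
k = 16 (k = (-1 + 5)² = 4² = 16)
(c(-15, -12)*(k + A(17)))/573732 = (35*(16 + 2*17*(13 + 17)))/573732 = (35*(16 + 2*17*30))*(1/573732) = (35*(16 + 1020))*(1/573732) = (35*1036)*(1/573732) = 36260*(1/573732) = 9065/143433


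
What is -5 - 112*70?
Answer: -7845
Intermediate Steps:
-5 - 112*70 = -5 - 7840 = -7845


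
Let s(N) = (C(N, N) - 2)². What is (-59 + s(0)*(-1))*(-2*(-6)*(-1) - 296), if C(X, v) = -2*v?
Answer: 19404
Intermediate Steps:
s(N) = (-2 - 2*N)² (s(N) = (-2*N - 2)² = (-2 - 2*N)²)
(-59 + s(0)*(-1))*(-2*(-6)*(-1) - 296) = (-59 + (4*(1 + 0)²)*(-1))*(-2*(-6)*(-1) - 296) = (-59 + (4*1²)*(-1))*(12*(-1) - 296) = (-59 + (4*1)*(-1))*(-12 - 296) = (-59 + 4*(-1))*(-308) = (-59 - 4)*(-308) = -63*(-308) = 19404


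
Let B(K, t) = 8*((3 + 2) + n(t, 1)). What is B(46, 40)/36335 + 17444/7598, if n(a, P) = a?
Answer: 63656302/27607333 ≈ 2.3058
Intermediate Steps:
B(K, t) = 40 + 8*t (B(K, t) = 8*((3 + 2) + t) = 8*(5 + t) = 40 + 8*t)
B(46, 40)/36335 + 17444/7598 = (40 + 8*40)/36335 + 17444/7598 = (40 + 320)*(1/36335) + 17444*(1/7598) = 360*(1/36335) + 8722/3799 = 72/7267 + 8722/3799 = 63656302/27607333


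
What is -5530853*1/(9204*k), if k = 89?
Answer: -5530853/819156 ≈ -6.7519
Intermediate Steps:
-5530853*1/(9204*k) = -5530853/(-118*89*(-78)) = -5530853/((-10502*(-78))) = -5530853/819156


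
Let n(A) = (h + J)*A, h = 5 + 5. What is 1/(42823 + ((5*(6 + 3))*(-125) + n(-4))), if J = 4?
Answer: 1/37142 ≈ 2.6924e-5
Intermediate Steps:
h = 10
n(A) = 14*A (n(A) = (10 + 4)*A = 14*A)
1/(42823 + ((5*(6 + 3))*(-125) + n(-4))) = 1/(42823 + ((5*(6 + 3))*(-125) + 14*(-4))) = 1/(42823 + ((5*9)*(-125) - 56)) = 1/(42823 + (45*(-125) - 56)) = 1/(42823 + (-5625 - 56)) = 1/(42823 - 5681) = 1/37142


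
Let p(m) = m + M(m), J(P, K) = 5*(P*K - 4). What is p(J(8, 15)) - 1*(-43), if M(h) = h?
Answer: 1203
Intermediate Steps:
J(P, K) = -20 + 5*K*P (J(P, K) = 5*(K*P - 4) = 5*(-4 + K*P) = -20 + 5*K*P)
p(m) = 2*m (p(m) = m + m = 2*m)
p(J(8, 15)) - 1*(-43) = 2*(-20 + 5*15*8) - 1*(-43) = 2*(-20 + 600) + 43 = 2*580 + 43 = 1160 + 43 = 1203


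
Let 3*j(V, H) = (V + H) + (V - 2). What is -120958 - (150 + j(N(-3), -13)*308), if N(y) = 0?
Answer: -119568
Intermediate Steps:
j(V, H) = -⅔ + H/3 + 2*V/3 (j(V, H) = ((V + H) + (V - 2))/3 = ((H + V) + (-2 + V))/3 = (-2 + H + 2*V)/3 = -⅔ + H/3 + 2*V/3)
-120958 - (150 + j(N(-3), -13)*308) = -120958 - (150 + (-⅔ + (⅓)*(-13) + (⅔)*0)*308) = -120958 - (150 + (-⅔ - 13/3 + 0)*308) = -120958 - (150 - 5*308) = -120958 - (150 - 1540) = -120958 - 1*(-1390) = -120958 + 1390 = -119568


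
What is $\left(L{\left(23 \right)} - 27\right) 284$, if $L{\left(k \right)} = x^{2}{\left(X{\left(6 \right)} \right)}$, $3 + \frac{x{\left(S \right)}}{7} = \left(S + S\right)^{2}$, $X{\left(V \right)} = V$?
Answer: $276656328$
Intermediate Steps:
$x{\left(S \right)} = -21 + 28 S^{2}$ ($x{\left(S \right)} = -21 + 7 \left(S + S\right)^{2} = -21 + 7 \left(2 S\right)^{2} = -21 + 7 \cdot 4 S^{2} = -21 + 28 S^{2}$)
$L{\left(k \right)} = 974169$ ($L{\left(k \right)} = \left(-21 + 28 \cdot 6^{2}\right)^{2} = \left(-21 + 28 \cdot 36\right)^{2} = \left(-21 + 1008\right)^{2} = 987^{2} = 974169$)
$\left(L{\left(23 \right)} - 27\right) 284 = \left(974169 - 27\right) 284 = 974142 \cdot 284 = 276656328$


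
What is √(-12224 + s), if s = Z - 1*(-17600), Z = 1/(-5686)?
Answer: √173809278410/5686 ≈ 73.321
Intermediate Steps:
Z = -1/5686 ≈ -0.00017587
s = 100073599/5686 (s = -1/5686 - 1*(-17600) = -1/5686 + 17600 = 100073599/5686 ≈ 17600.)
√(-12224 + s) = √(-12224 + 100073599/5686) = √(30567935/5686) = √173809278410/5686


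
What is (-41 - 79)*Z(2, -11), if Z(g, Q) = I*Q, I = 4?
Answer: 5280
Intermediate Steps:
Z(g, Q) = 4*Q
(-41 - 79)*Z(2, -11) = (-41 - 79)*(4*(-11)) = -120*(-44) = 5280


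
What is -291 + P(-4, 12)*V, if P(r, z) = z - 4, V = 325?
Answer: 2309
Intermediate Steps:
P(r, z) = -4 + z
-291 + P(-4, 12)*V = -291 + (-4 + 12)*325 = -291 + 8*325 = -291 + 2600 = 2309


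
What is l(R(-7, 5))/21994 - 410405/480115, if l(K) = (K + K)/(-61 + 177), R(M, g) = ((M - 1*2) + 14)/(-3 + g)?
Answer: -209413103509/244983863992 ≈ -0.85480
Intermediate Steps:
R(M, g) = (12 + M)/(-3 + g) (R(M, g) = ((M - 2) + 14)/(-3 + g) = ((-2 + M) + 14)/(-3 + g) = (12 + M)/(-3 + g))
l(K) = K/58 (l(K) = (2*K)/116 = (2*K)*(1/116) = K/58)
l(R(-7, 5))/21994 - 410405/480115 = (((12 - 7)/(-3 + 5))/58)/21994 - 410405/480115 = ((5/2)/58)*(1/21994) - 410405*1/480115 = (((½)*5)/58)*(1/21994) - 82081/96023 = ((1/58)*(5/2))*(1/21994) - 82081/96023 = (5/116)*(1/21994) - 82081/96023 = 5/2551304 - 82081/96023 = -209413103509/244983863992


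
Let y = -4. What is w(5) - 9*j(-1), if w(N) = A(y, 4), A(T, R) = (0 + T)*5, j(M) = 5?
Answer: -65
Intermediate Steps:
A(T, R) = 5*T (A(T, R) = T*5 = 5*T)
w(N) = -20 (w(N) = 5*(-4) = -20)
w(5) - 9*j(-1) = -20 - 9*5 = -20 - 45 = -65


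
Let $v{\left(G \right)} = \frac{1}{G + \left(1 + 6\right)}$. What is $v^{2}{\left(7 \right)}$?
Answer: $\frac{1}{196} \approx 0.005102$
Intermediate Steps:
$v{\left(G \right)} = \frac{1}{7 + G}$ ($v{\left(G \right)} = \frac{1}{G + 7} = \frac{1}{7 + G}$)
$v^{2}{\left(7 \right)} = \left(\frac{1}{7 + 7}\right)^{2} = \left(\frac{1}{14}\right)^{2} = \frac{1}{196}$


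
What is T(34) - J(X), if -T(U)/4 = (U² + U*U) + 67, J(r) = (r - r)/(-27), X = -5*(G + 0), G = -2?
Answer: -9516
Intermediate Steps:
X = 10 (X = -5*(-2 + 0) = -5*(-2) = 10)
J(r) = 0 (J(r) = 0*(-1/27) = 0)
T(U) = -268 - 8*U² (T(U) = -4*((U² + U*U) + 67) = -4*((U² + U²) + 67) = -4*(2*U² + 67) = -4*(67 + 2*U²) = -268 - 8*U²)
T(34) - J(X) = (-268 - 8*34²) - 1*0 = (-268 - 8*1156) + 0 = (-268 - 9248) + 0 = -9516 + 0 = -9516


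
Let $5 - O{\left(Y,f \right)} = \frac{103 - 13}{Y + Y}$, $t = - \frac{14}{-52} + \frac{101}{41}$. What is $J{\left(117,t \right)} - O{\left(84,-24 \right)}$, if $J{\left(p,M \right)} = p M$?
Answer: $\frac{361913}{1148} \approx 315.26$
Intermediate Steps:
$t = \frac{2913}{1066}$ ($t = \left(-14\right) \left(- \frac{1}{52}\right) + 101 \cdot \frac{1}{41} = \frac{7}{26} + \frac{101}{41} = \frac{2913}{1066} \approx 2.7326$)
$J{\left(p,M \right)} = M p$
$O{\left(Y,f \right)} = 5 - \frac{45}{Y}$ ($O{\left(Y,f \right)} = 5 - \frac{103 - 13}{Y + Y} = 5 - \frac{90}{2 Y} = 5 - 90 \frac{1}{2 Y} = 5 - \frac{45}{Y}$)
$J{\left(117,t \right)} - O{\left(84,-24 \right)} = \frac{2913}{1066} \cdot 117 - \left(5 - \frac{45}{84}\right) = \frac{26217}{82} - \left(5 - \frac{15}{28}\right) = \frac{26217}{82} - \frac{125}{28} = \frac{361913}{1148}$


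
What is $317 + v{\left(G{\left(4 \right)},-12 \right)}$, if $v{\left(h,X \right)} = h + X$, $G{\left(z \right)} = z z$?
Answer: $321$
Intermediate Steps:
$G{\left(z \right)} = z^{2}$
$v{\left(h,X \right)} = X + h$
$317 + v{\left(G{\left(4 \right)},-12 \right)} = 317 - \left(12 - 4^{2}\right) = 317 + \left(-12 + 16\right) = 317 + 4 = 321$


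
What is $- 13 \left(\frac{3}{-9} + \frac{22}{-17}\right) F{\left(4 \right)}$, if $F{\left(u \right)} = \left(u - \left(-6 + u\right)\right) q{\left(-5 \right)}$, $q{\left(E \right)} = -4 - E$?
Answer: $\frac{2158}{17} \approx 126.94$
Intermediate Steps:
$F{\left(u \right)} = 6$ ($F{\left(u \right)} = \left(u - \left(-6 + u\right)\right) \left(-4 - -5\right) = \left(u - \left(-6 + u\right)\right) \left(-4 + 5\right) = 6 \cdot 1 = 6$)
$- 13 \left(\frac{3}{-9} + \frac{22}{-17}\right) F{\left(4 \right)} = - 13 \left(\frac{3}{-9} + \frac{22}{-17}\right) 6 = - 13 \left(3 \left(- \frac{1}{9}\right) + 22 \left(- \frac{1}{17}\right)\right) 6 = - 13 \left(- \frac{1}{3} - \frac{22}{17}\right) 6 = \left(-13\right) \left(- \frac{83}{51}\right) 6 = \frac{1079}{51} \cdot 6 = \frac{2158}{17}$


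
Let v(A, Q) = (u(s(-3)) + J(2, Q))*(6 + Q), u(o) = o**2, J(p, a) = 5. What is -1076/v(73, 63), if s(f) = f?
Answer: -538/483 ≈ -1.1139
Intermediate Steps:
v(A, Q) = 84 + 14*Q (v(A, Q) = ((-3)**2 + 5)*(6 + Q) = (9 + 5)*(6 + Q) = 14*(6 + Q) = 84 + 14*Q)
-1076/v(73, 63) = -1076/(84 + 14*63) = -1076/(84 + 882) = -1076/966 = -1076*1/966 = -538/483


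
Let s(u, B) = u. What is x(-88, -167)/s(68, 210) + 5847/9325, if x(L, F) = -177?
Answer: -1252929/634100 ≈ -1.9759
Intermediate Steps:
x(-88, -167)/s(68, 210) + 5847/9325 = -177/68 + 5847/9325 = -1252929/634100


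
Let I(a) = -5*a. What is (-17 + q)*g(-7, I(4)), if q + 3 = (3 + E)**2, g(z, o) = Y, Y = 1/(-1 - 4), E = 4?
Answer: -29/5 ≈ -5.8000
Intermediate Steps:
Y = -1/5 (Y = 1/(-5) = -1/5 ≈ -0.20000)
g(z, o) = -1/5
q = 46 (q = -3 + (3 + 4)**2 = -3 + 7**2 = -3 + 49 = 46)
(-17 + q)*g(-7, I(4)) = (-17 + 46)*(-1/5) = 29*(-1/5) = -29/5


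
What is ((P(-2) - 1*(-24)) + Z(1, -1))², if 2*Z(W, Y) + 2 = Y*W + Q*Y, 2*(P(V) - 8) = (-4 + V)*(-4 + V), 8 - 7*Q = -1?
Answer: 112225/49 ≈ 2290.3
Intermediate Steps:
Q = 9/7 (Q = 8/7 - ⅐*(-1) = 8/7 + ⅐ = 9/7 ≈ 1.2857)
P(V) = 8 + (-4 + V)²/2 (P(V) = 8 + ((-4 + V)*(-4 + V))/2 = 8 + (-4 + V)²/2)
Z(W, Y) = -1 + 9*Y/14 + W*Y/2 (Z(W, Y) = -1 + (Y*W + 9*Y/7)/2 = -1 + (W*Y + 9*Y/7)/2 = -1 + (9*Y/7 + W*Y)/2 = -1 + (9*Y/14 + W*Y/2) = -1 + 9*Y/14 + W*Y/2)
((P(-2) - 1*(-24)) + Z(1, -1))² = (((8 + (-4 - 2)²/2) - 1*(-24)) + (-1 + (9/14)*(-1) + (½)*1*(-1)))² = (((8 + (½)*(-6)²) + 24) + (-1 - 9/14 - ½))² = (((8 + (½)*36) + 24) - 15/7)² = (((8 + 18) + 24) - 15/7)² = ((26 + 24) - 15/7)² = (50 - 15/7)² = (335/7)² = 112225/49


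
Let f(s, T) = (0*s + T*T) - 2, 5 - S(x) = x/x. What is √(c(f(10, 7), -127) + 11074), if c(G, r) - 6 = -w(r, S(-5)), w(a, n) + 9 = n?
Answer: √11085 ≈ 105.29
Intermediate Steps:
S(x) = 4 (S(x) = 5 - x/x = 5 - 1*1 = 5 - 1 = 4)
w(a, n) = -9 + n
f(s, T) = -2 + T² (f(s, T) = (0 + T²) - 2 = T² - 2 = -2 + T²)
c(G, r) = 11 (c(G, r) = 6 - (-9 + 4) = 6 - 1*(-5) = 6 + 5 = 11)
√(c(f(10, 7), -127) + 11074) = √(11 + 11074) = √11085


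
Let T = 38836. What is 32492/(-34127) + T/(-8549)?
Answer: -1603130280/291751723 ≈ -5.4948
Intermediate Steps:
32492/(-34127) + T/(-8549) = 32492/(-34127) + 38836/(-8549) = 32492*(-1/34127) + 38836*(-1/8549) = -32492/34127 - 38836/8549 = -1603130280/291751723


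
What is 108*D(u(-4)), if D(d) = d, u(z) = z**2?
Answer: 1728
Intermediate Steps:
108*D(u(-4)) = 108*(-4)**2 = 108*16 = 1728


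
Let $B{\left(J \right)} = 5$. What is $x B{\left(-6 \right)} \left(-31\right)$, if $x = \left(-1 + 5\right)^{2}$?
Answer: $-2480$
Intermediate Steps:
$x = 16$ ($x = 4^{2} = 16$)
$x B{\left(-6 \right)} \left(-31\right) = 16 \cdot 5 \left(-31\right) = 80 \left(-31\right) = -2480$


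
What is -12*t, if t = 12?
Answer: -144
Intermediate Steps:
-12*t = -12*12 = -144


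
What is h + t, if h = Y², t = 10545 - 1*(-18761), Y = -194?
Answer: 66942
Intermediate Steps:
t = 29306 (t = 10545 + 18761 = 29306)
h = 37636 (h = (-194)² = 37636)
h + t = 37636 + 29306 = 66942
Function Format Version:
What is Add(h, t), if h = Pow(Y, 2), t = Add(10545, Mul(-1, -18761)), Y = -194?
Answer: 66942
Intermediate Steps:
t = 29306 (t = Add(10545, 18761) = 29306)
h = 37636 (h = Pow(-194, 2) = 37636)
Add(h, t) = Add(37636, 29306) = 66942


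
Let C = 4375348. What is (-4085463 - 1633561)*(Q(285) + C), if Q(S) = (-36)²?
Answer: -25030132075456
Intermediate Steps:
Q(S) = 1296
(-4085463 - 1633561)*(Q(285) + C) = (-4085463 - 1633561)*(1296 + 4375348) = -5719024*4376644 = -25030132075456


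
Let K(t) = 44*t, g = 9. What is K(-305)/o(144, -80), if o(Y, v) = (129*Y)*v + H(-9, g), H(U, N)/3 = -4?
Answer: 3355/371523 ≈ 0.0090304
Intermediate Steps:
H(U, N) = -12 (H(U, N) = 3*(-4) = -12)
o(Y, v) = -12 + 129*Y*v (o(Y, v) = (129*Y)*v - 12 = 129*Y*v - 12 = -12 + 129*Y*v)
K(-305)/o(144, -80) = (44*(-305))/(-12 + 129*144*(-80)) = -13420/(-12 - 1486080) = -13420/(-1486092) = -13420*(-1/1486092) = 3355/371523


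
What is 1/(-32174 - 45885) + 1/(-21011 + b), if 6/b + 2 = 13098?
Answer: -648710357/10739359171475 ≈ -6.0405e-5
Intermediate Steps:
b = 3/6548 (b = 6/(-2 + 13098) = 6/13096 = 6*(1/13096) = 3/6548 ≈ 0.00045816)
1/(-32174 - 45885) + 1/(-21011 + b) = 1/(-32174 - 45885) + 1/(-21011 + 3/6548) = 1/(-78059) + 1/(-137580025/6548) = -1/78059 - 6548/137580025 = -648710357/10739359171475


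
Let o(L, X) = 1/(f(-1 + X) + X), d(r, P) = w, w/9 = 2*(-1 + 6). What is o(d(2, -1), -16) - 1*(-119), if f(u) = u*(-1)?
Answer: 120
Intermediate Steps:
f(u) = -u
w = 90 (w = 9*(2*(-1 + 6)) = 9*(2*5) = 9*10 = 90)
d(r, P) = 90
o(L, X) = 1 (o(L, X) = 1/(-(-1 + X) + X) = 1/((1 - X) + X) = 1/1 = 1)
o(d(2, -1), -16) - 1*(-119) = 1 - 1*(-119) = 1 + 119 = 120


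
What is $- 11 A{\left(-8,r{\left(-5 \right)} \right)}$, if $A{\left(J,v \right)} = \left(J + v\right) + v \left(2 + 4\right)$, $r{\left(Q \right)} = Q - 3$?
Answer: $704$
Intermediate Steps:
$r{\left(Q \right)} = -3 + Q$
$A{\left(J,v \right)} = J + 7 v$ ($A{\left(J,v \right)} = \left(J + v\right) + v 6 = \left(J + v\right) + 6 v = J + 7 v$)
$- 11 A{\left(-8,r{\left(-5 \right)} \right)} = - 11 \left(-8 + 7 \left(-3 - 5\right)\right) = - 11 \left(-8 + 7 \left(-8\right)\right) = - 11 \left(-8 - 56\right) = \left(-11\right) \left(-64\right) = 704$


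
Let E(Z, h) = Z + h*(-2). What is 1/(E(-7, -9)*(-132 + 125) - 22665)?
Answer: -1/22742 ≈ -4.3972e-5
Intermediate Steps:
E(Z, h) = Z - 2*h
1/(E(-7, -9)*(-132 + 125) - 22665) = 1/((-7 - 2*(-9))*(-132 + 125) - 22665) = 1/((-7 + 18)*(-7) - 22665) = 1/(11*(-7) - 22665) = 1/(-77 - 22665) = 1/(-22742) = -1/22742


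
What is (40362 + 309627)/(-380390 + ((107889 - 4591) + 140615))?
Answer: -349989/136477 ≈ -2.5645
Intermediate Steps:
(40362 + 309627)/(-380390 + ((107889 - 4591) + 140615)) = 349989/(-380390 + (103298 + 140615)) = 349989/(-380390 + 243913) = 349989/(-136477) = 349989*(-1/136477) = -349989/136477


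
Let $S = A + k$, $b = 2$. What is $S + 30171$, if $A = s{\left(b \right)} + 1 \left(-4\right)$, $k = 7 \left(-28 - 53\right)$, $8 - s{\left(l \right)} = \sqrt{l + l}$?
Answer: $29606$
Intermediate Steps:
$s{\left(l \right)} = 8 - \sqrt{2} \sqrt{l}$ ($s{\left(l \right)} = 8 - \sqrt{l + l} = 8 - \sqrt{2 l} = 8 - \sqrt{2} \sqrt{l}$)
$k = -567$ ($k = 7 \left(-81\right) = -567$)
$A = 2$ ($A = \left(8 - \sqrt{2} \sqrt{2}\right) + 1 \left(-4\right) = \left(8 - 2\right) - 4 = 6 - 4 = 2$)
$S = -565$ ($S = 2 - 567 = -565$)
$S + 30171 = -565 + 30171 = 29606$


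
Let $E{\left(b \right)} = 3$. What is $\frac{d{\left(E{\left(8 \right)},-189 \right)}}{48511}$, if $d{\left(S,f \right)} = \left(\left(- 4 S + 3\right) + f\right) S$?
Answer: $- \frac{594}{48511} \approx -0.012245$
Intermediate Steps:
$d{\left(S,f \right)} = S \left(3 + f - 4 S\right)$ ($d{\left(S,f \right)} = \left(\left(3 - 4 S\right) + f\right) S = \left(3 + f - 4 S\right) S = S \left(3 + f - 4 S\right)$)
$\frac{d{\left(E{\left(8 \right)},-189 \right)}}{48511} = \frac{3 \left(3 - 189 - 12\right)}{48511} = 3 \left(3 - 189 - 12\right) \frac{1}{48511} = 3 \left(-198\right) \frac{1}{48511} = \left(-594\right) \frac{1}{48511} = - \frac{594}{48511}$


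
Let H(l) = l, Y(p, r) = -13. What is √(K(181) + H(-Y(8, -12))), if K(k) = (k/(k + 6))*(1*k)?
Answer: 2*√1645226/187 ≈ 13.718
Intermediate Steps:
K(k) = k²/(6 + k) (K(k) = (k/(6 + k))*k = k²/(6 + k))
√(K(181) + H(-Y(8, -12))) = √(181²/(6 + 181) - 1*(-13)) = √(32761/187 + 13) = √(35192/187) = 2*√1645226/187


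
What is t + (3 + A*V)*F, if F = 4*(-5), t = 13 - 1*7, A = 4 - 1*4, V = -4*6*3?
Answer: -54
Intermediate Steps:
V = -72 (V = -24*3 = -72)
A = 0 (A = 4 - 4 = 0)
t = 6 (t = 13 - 7 = 6)
F = -20
t + (3 + A*V)*F = 6 + (3 + 0*(-72))*(-20) = 6 + (3 + 0)*(-20) = 6 + 3*(-20) = 6 - 60 = -54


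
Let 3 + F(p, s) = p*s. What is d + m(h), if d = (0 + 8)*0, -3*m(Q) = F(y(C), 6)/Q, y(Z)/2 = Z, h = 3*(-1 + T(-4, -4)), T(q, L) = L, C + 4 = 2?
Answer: -3/5 ≈ -0.60000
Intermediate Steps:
C = -2 (C = -4 + 2 = -2)
h = -15 (h = 3*(-1 - 4) = 3*(-5) = -15)
y(Z) = 2*Z
F(p, s) = -3 + p*s
m(Q) = 9/Q (m(Q) = -(-3 + (2*(-2))*6)/(3*Q) = -(-3 - 4*6)/(3*Q) = -(-3 - 24)/(3*Q) = -(-9)/Q = 9/Q)
d = 0 (d = 8*0 = 0)
d + m(h) = 0 + 9/(-15) = 0 + 9*(-1/15) = 0 - 3/5 = -3/5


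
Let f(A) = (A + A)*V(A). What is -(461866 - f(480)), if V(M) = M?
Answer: -1066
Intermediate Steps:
f(A) = 2*A² (f(A) = (A + A)*A = (2*A)*A = 2*A²)
-(461866 - f(480)) = -(461866 - 2*480²) = -(461866 - 2*230400) = -(461866 - 1*460800) = -(461866 - 460800) = -1*1066 = -1066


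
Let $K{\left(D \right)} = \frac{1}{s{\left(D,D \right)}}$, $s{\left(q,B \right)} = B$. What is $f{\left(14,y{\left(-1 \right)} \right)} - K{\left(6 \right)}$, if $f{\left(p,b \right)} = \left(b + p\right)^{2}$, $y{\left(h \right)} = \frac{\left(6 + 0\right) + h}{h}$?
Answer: $\frac{485}{6} \approx 80.833$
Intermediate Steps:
$y{\left(h \right)} = \frac{6 + h}{h}$
$K{\left(D \right)} = \frac{1}{D}$
$f{\left(14,y{\left(-1 \right)} \right)} - K{\left(6 \right)} = \left(\frac{6 - 1}{-1} + 14\right)^{2} - \frac{1}{6} = \left(\left(-1\right) 5 + 14\right)^{2} - \frac{1}{6} = \left(-5 + 14\right)^{2} - \frac{1}{6} = 9^{2} - \frac{1}{6} = 81 - \frac{1}{6} = \frac{485}{6}$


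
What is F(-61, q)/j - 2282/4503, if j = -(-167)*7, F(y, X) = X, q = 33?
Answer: -2519059/5264007 ≈ -0.47854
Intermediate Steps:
j = 1169 (j = -1*(-1169) = 1169)
F(-61, q)/j - 2282/4503 = 33/1169 - 2282/4503 = -2519059/5264007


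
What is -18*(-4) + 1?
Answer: 73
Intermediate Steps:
-18*(-4) + 1 = -9*(-8) + 1 = 72 + 1 = 73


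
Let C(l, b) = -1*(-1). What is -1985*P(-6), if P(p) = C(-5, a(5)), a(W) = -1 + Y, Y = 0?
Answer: -1985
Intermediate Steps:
a(W) = -1 (a(W) = -1 + 0 = -1)
C(l, b) = 1
P(p) = 1
-1985*P(-6) = -1985*1 = -1985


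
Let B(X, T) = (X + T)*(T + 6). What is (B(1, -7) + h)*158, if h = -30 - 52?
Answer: -12008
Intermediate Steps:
h = -82
B(X, T) = (6 + T)*(T + X) (B(X, T) = (T + X)*(6 + T) = (6 + T)*(T + X))
(B(1, -7) + h)*158 = (((-7)² + 6*(-7) + 6*1 - 7*1) - 82)*158 = ((49 - 42 + 6 - 7) - 82)*158 = (6 - 82)*158 = -76*158 = -12008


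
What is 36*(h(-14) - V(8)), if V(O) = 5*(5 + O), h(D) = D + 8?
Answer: -2556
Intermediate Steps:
h(D) = 8 + D
V(O) = 25 + 5*O
36*(h(-14) - V(8)) = 36*((8 - 14) - (25 + 5*8)) = 36*(-6 - (25 + 40)) = 36*(-6 - 1*65) = 36*(-6 - 65) = 36*(-71) = -2556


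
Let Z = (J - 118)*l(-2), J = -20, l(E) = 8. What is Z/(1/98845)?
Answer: -109124880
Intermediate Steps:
Z = -1104 (Z = (-20 - 118)*8 = -138*8 = -1104)
Z/(1/98845) = -1104/(1/98845) = -1104/1/98845 = -1104*98845 = -109124880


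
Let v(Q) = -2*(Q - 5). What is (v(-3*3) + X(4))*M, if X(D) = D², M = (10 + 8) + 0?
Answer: 792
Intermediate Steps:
v(Q) = 10 - 2*Q (v(Q) = -2*(-5 + Q) = 10 - 2*Q)
M = 18 (M = 18 + 0 = 18)
(v(-3*3) + X(4))*M = ((10 - (-6)*3) + 4²)*18 = ((10 - 2*(-9)) + 16)*18 = ((10 + 18) + 16)*18 = (28 + 16)*18 = 44*18 = 792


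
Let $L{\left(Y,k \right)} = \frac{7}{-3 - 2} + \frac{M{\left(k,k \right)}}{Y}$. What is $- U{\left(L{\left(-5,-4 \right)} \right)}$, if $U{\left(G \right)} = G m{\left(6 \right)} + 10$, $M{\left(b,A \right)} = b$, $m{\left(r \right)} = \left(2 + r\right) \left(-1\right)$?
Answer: $- \frac{74}{5} \approx -14.8$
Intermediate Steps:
$m{\left(r \right)} = -2 - r$
$L{\left(Y,k \right)} = - \frac{7}{5} + \frac{k}{Y}$ ($L{\left(Y,k \right)} = \frac{7}{-3 - 2} + \frac{k}{Y} = \frac{7}{-5} + \frac{k}{Y} = 7 \left(- \frac{1}{5}\right) + \frac{k}{Y} = - \frac{7}{5} + \frac{k}{Y}$)
$U{\left(G \right)} = 10 - 8 G$ ($U{\left(G \right)} = G \left(-2 - 6\right) + 10 = G \left(-8\right) + 10 = - 8 G + 10 = 10 - 8 G$)
$- U{\left(L{\left(-5,-4 \right)} \right)} = - (10 - 8 \left(- \frac{7}{5} - \frac{4}{-5}\right)) = - (10 - 8 \left(- \frac{7}{5} - - \frac{4}{5}\right)) = - (10 - 8 \left(- \frac{7}{5} + \frac{4}{5}\right)) = - (10 - - \frac{24}{5}) = - (10 + \frac{24}{5}) = \left(-1\right) \frac{74}{5} = - \frac{74}{5}$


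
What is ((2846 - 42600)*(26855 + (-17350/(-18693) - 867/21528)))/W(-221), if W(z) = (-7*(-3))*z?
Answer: 262294474502687/1140198228 ≈ 2.3004e+5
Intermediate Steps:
W(z) = 21*z
((2846 - 42600)*(26855 + (-17350/(-18693) - 867/21528)))/W(-221) = ((2846 - 42600)*(26855 + (-17350/(-18693) - 867/21528)))/((21*(-221))) = -39754*(26855 + (-17350*(-1/18693) - 867*1/21528))/(-4641) = -39754*(26855 + (17350/18693 - 289/7176))*(-1/4641) = -39754*(26855 + 39700441/44713656)*(-1/4641) = -39754*1200824932321/44713656*(-1/4641) = -1836061321518809/1719756*(-1/4641) = 262294474502687/1140198228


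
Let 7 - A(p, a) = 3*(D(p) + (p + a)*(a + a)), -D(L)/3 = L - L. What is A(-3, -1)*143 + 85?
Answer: -2346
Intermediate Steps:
D(L) = 0 (D(L) = -3*(L - L) = -3*0 = 0)
A(p, a) = 7 - 6*a*(a + p) (A(p, a) = 7 - 3*(0 + (p + a)*(a + a)) = 7 - 3*(0 + (a + p)*(2*a)) = 7 - 3*(0 + 2*a*(a + p)) = 7 - 3*2*a*(a + p) = 7 - 6*a*(a + p))
A(-3, -1)*143 + 85 = (7 - 6*(-1)**2 - 6*(-1)*(-3))*143 + 85 = (7 - 6*1 - 18)*143 + 85 = (7 - 6 - 18)*143 + 85 = -17*143 + 85 = -2431 + 85 = -2346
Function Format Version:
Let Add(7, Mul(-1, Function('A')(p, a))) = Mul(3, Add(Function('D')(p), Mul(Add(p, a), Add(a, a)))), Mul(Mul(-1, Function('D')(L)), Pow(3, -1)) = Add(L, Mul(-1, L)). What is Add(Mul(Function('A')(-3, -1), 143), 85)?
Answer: -2346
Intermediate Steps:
Function('D')(L) = 0 (Function('D')(L) = Mul(-3, Add(L, Mul(-1, L))) = Mul(-3, 0) = 0)
Function('A')(p, a) = Add(7, Mul(-6, a, Add(a, p))) (Function('A')(p, a) = Add(7, Mul(-1, Mul(3, Add(0, Mul(Add(p, a), Add(a, a)))))) = Add(7, Mul(-1, Mul(3, Add(0, Mul(Add(a, p), Mul(2, a)))))) = Add(7, Mul(-1, Mul(3, Add(0, Mul(2, a, Add(a, p)))))) = Add(7, Mul(-1, Mul(3, Mul(2, a, Add(a, p))))) = Add(7, Mul(-1, Mul(6, a, Add(a, p)))) = Add(7, Mul(-6, a, Add(a, p))))
Add(Mul(Function('A')(-3, -1), 143), 85) = Add(Mul(Add(7, Mul(-6, Pow(-1, 2)), Mul(-6, -1, -3)), 143), 85) = Add(Mul(Add(7, Mul(-6, 1), -18), 143), 85) = Add(Mul(Add(7, -6, -18), 143), 85) = Add(Mul(-17, 143), 85) = Add(-2431, 85) = -2346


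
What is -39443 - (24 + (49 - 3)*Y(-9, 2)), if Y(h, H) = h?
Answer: -39053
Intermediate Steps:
-39443 - (24 + (49 - 3)*Y(-9, 2)) = -39443 - (24 + (49 - 3)*(-9)) = -39443 - (24 + 46*(-9)) = -39443 - (24 - 414) = -39443 - 1*(-390) = -39443 + 390 = -39053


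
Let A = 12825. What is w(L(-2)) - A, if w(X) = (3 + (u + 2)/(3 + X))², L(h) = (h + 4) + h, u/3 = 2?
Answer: -115136/9 ≈ -12793.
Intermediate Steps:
u = 6 (u = 3*2 = 6)
L(h) = 4 + 2*h (L(h) = (4 + h) + h = 4 + 2*h)
w(X) = (3 + 8/(3 + X))² (w(X) = (3 + (6 + 2)/(3 + X))² = (3 + 8/(3 + X))²)
w(L(-2)) - A = (17 + 3*(4 + 2*(-2)))²/(3 + (4 + 2*(-2)))² - 1*12825 = (17 + 3*(4 - 4))²/(3 + (4 - 4))² - 12825 = (17 + 3*0)²/(3 + 0)² - 12825 = (17 + 0)²/3² - 12825 = (⅑)*17² - 12825 = (⅑)*289 - 12825 = 289/9 - 12825 = -115136/9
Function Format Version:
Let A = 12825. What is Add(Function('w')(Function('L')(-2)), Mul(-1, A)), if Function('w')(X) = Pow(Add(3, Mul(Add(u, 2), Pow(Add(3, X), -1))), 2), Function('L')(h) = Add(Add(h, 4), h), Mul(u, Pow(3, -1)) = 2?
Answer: Rational(-115136, 9) ≈ -12793.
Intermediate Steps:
u = 6 (u = Mul(3, 2) = 6)
Function('L')(h) = Add(4, Mul(2, h)) (Function('L')(h) = Add(Add(4, h), h) = Add(4, Mul(2, h)))
Function('w')(X) = Pow(Add(3, Mul(8, Pow(Add(3, X), -1))), 2) (Function('w')(X) = Pow(Add(3, Mul(Add(6, 2), Pow(Add(3, X), -1))), 2) = Pow(Add(3, Mul(8, Pow(Add(3, X), -1))), 2))
Add(Function('w')(Function('L')(-2)), Mul(-1, A)) = Add(Mul(Pow(Add(3, Add(4, Mul(2, -2))), -2), Pow(Add(17, Mul(3, Add(4, Mul(2, -2)))), 2)), Mul(-1, 12825)) = Add(Mul(Pow(Add(3, Add(4, -4)), -2), Pow(Add(17, Mul(3, Add(4, -4))), 2)), -12825) = Add(Mul(Pow(Add(3, 0), -2), Pow(Add(17, Mul(3, 0)), 2)), -12825) = Add(Mul(Pow(3, -2), Pow(Add(17, 0), 2)), -12825) = Add(Mul(Rational(1, 9), Pow(17, 2)), -12825) = Add(Mul(Rational(1, 9), 289), -12825) = Add(Rational(289, 9), -12825) = Rational(-115136, 9)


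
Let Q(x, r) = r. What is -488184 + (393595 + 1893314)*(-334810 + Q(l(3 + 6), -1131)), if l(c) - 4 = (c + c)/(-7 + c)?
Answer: -768266984553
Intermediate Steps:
l(c) = 4 + 2*c/(-7 + c) (l(c) = 4 + (c + c)/(-7 + c) = 4 + (2*c)/(-7 + c) = 4 + 2*c/(-7 + c))
-488184 + (393595 + 1893314)*(-334810 + Q(l(3 + 6), -1131)) = -488184 + (393595 + 1893314)*(-334810 - 1131) = -488184 + 2286909*(-335941) = -488184 - 768266496369 = -768266984553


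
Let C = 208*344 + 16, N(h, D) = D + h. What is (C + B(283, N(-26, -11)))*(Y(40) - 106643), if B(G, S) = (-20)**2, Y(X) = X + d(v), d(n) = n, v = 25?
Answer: -7670205504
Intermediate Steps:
Y(X) = 25 + X (Y(X) = X + 25 = 25 + X)
B(G, S) = 400
C = 71568 (C = 71552 + 16 = 71568)
(C + B(283, N(-26, -11)))*(Y(40) - 106643) = (71568 + 400)*((25 + 40) - 106643) = 71968*(65 - 106643) = 71968*(-106578) = -7670205504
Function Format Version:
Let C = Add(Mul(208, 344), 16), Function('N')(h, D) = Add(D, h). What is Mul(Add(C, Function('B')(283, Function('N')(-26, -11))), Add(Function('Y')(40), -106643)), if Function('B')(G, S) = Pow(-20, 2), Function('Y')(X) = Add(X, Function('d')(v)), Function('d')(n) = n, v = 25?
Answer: -7670205504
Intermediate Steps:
Function('Y')(X) = Add(25, X) (Function('Y')(X) = Add(X, 25) = Add(25, X))
Function('B')(G, S) = 400
C = 71568 (C = Add(71552, 16) = 71568)
Mul(Add(C, Function('B')(283, Function('N')(-26, -11))), Add(Function('Y')(40), -106643)) = Mul(Add(71568, 400), Add(Add(25, 40), -106643)) = Mul(71968, Add(65, -106643)) = Mul(71968, -106578) = -7670205504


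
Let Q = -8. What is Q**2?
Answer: 64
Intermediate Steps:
Q**2 = (-8)**2 = 64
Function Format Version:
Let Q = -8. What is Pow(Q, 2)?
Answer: 64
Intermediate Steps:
Pow(Q, 2) = Pow(-8, 2) = 64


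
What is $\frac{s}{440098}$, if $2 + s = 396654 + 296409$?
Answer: $\frac{693061}{440098} \approx 1.5748$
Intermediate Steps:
$s = 693061$ ($s = -2 + \left(396654 + 296409\right) = -2 + 693063 = 693061$)
$\frac{s}{440098} = \frac{693061}{440098}$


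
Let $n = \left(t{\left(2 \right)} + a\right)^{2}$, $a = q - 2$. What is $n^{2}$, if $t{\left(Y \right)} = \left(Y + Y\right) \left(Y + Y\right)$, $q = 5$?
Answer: $130321$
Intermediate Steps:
$t{\left(Y \right)} = 4 Y^{2}$ ($t{\left(Y \right)} = 2 Y 2 Y = 4 Y^{2}$)
$a = 3$ ($a = 5 - 2 = 3$)
$n = 361$ ($n = \left(4 \cdot 2^{2} + 3\right)^{2} = \left(4 \cdot 4 + 3\right)^{2} = \left(16 + 3\right)^{2} = 19^{2} = 361$)
$n^{2} = 361^{2} = 130321$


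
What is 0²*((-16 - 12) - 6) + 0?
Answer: 0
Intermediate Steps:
0²*((-16 - 12) - 6) + 0 = 0*(-28 - 6) + 0 = 0*(-34) + 0 = 0 + 0 = 0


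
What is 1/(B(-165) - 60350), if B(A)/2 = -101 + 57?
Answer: -1/60438 ≈ -1.6546e-5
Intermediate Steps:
B(A) = -88 (B(A) = 2*(-101 + 57) = 2*(-44) = -88)
1/(B(-165) - 60350) = 1/(-88 - 60350) = 1/(-60438) = -1/60438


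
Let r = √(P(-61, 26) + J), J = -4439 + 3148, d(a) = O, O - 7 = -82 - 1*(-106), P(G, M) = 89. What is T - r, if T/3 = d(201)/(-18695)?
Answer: -93/18695 - I*√1202 ≈ -0.0049746 - 34.67*I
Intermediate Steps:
O = 31 (O = 7 + (-82 - 1*(-106)) = 7 + (-82 + 106) = 7 + 24 = 31)
d(a) = 31
J = -1291
T = -93/18695 (T = 3*(31/(-18695)) = 3*(31*(-1/18695)) = 3*(-31/18695) = -93/18695 ≈ -0.0049746)
r = I*√1202 (r = √(89 - 1291) = √(-1202) = I*√1202 ≈ 34.67*I)
T - r = -93/18695 - I*√1202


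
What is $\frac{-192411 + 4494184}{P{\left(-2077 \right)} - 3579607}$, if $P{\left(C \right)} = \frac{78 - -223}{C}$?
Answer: $- \frac{8934782521}{7434844040} \approx -1.2017$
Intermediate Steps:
$P{\left(C \right)} = \frac{301}{C}$ ($P{\left(C \right)} = \frac{78 + 223}{C} = \frac{301}{C}$)
$\frac{-192411 + 4494184}{P{\left(-2077 \right)} - 3579607} = \frac{-192411 + 4494184}{\frac{301}{-2077} - 3579607} = \frac{4301773}{301 \left(- \frac{1}{2077}\right) - 3579607} = \frac{4301773}{- \frac{301}{2077} - 3579607} = \frac{4301773}{- \frac{7434844040}{2077}} = 4301773 \left(- \frac{2077}{7434844040}\right) = - \frac{8934782521}{7434844040}$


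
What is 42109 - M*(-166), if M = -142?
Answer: 18537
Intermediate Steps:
42109 - M*(-166) = 42109 - (-142)*(-166) = 42109 - 1*23572 = 42109 - 23572 = 18537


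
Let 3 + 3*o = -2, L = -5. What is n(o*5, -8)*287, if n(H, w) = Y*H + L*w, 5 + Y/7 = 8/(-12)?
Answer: 957145/9 ≈ 1.0635e+5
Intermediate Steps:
o = -5/3 (o = -1 + (⅓)*(-2) = -1 - ⅔ = -5/3 ≈ -1.6667)
Y = -119/3 (Y = -35 + 7*(8/(-12)) = -35 + 7*(8*(-1/12)) = -35 + 7*(-⅔) = -35 - 14/3 = -119/3 ≈ -39.667)
n(H, w) = -5*w - 119*H/3 (n(H, w) = -119*H/3 - 5*w = -5*w - 119*H/3)
n(o*5, -8)*287 = (-5*(-8) - (-595)*5/9)*287 = (40 - 119/3*(-25/3))*287 = (40 + 2975/9)*287 = (3335/9)*287 = 957145/9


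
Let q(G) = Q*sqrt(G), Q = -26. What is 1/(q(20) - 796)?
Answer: -199/155024 + 13*sqrt(5)/155024 ≈ -0.0010962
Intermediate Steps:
q(G) = -26*sqrt(G)
1/(q(20) - 796) = 1/(-52*sqrt(5) - 796) = 1/(-796 - 52*sqrt(5))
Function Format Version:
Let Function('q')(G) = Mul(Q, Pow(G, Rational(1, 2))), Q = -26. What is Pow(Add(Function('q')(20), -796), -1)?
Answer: Add(Rational(-199, 155024), Mul(Rational(13, 155024), Pow(5, Rational(1, 2)))) ≈ -0.0010962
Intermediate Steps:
Function('q')(G) = Mul(-26, Pow(G, Rational(1, 2)))
Pow(Add(Function('q')(20), -796), -1) = Pow(Add(Mul(-26, Pow(20, Rational(1, 2))), -796), -1) = Pow(Add(Mul(-26, Mul(2, Pow(5, Rational(1, 2)))), -796), -1) = Pow(Add(Mul(-52, Pow(5, Rational(1, 2))), -796), -1) = Pow(Add(-796, Mul(-52, Pow(5, Rational(1, 2)))), -1)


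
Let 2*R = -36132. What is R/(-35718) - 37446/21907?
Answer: -156954061/130412371 ≈ -1.2035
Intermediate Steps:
R = -18066 (R = (1/2)*(-36132) = -18066)
R/(-35718) - 37446/21907 = -18066/(-35718) - 37446/21907 = -18066*(-1/35718) - 37446*1/21907 = 3011/5953 - 37446/21907 = -156954061/130412371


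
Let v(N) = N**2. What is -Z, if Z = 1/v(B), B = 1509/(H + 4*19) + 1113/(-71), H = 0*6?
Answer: -29116816/508547601 ≈ -0.057255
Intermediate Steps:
H = 0
B = 22551/5396 (B = 1509/(0 + 4*19) + 1113/(-71) = 1509/(0 + 76) + 1113*(-1/71) = 1509/76 - 1113/71 = 22551/5396 ≈ 4.1792)
Z = 29116816/508547601 (Z = 1/((22551/5396)**2) = 1/(508547601/29116816) = 29116816/508547601 ≈ 0.057255)
-Z = -1*29116816/508547601 = -29116816/508547601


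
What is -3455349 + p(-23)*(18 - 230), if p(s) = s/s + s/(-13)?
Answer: -44927169/13 ≈ -3.4559e+6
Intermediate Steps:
p(s) = 1 - s/13 (p(s) = 1 + s*(-1/13) = 1 - s/13)
-3455349 + p(-23)*(18 - 230) = -3455349 + (1 - 1/13*(-23))*(18 - 230) = -3455349 + (1 + 23/13)*(-212) = -3455349 + (36/13)*(-212) = -3455349 - 7632/13 = -44927169/13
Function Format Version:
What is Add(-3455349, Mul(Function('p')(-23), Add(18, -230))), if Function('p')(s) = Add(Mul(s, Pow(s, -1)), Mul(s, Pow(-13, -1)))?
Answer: Rational(-44927169, 13) ≈ -3.4559e+6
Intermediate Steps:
Function('p')(s) = Add(1, Mul(Rational(-1, 13), s)) (Function('p')(s) = Add(1, Mul(s, Rational(-1, 13))) = Add(1, Mul(Rational(-1, 13), s)))
Add(-3455349, Mul(Function('p')(-23), Add(18, -230))) = Add(-3455349, Mul(Add(1, Mul(Rational(-1, 13), -23)), Add(18, -230))) = Add(-3455349, Mul(Add(1, Rational(23, 13)), -212)) = Add(-3455349, Mul(Rational(36, 13), -212)) = Add(-3455349, Rational(-7632, 13)) = Rational(-44927169, 13)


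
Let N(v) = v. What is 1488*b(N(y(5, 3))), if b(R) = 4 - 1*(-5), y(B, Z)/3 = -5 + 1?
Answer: 13392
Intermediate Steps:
y(B, Z) = -12 (y(B, Z) = 3*(-5 + 1) = 3*(-4) = -12)
b(R) = 9 (b(R) = 4 + 5 = 9)
1488*b(N(y(5, 3))) = 1488*9 = 13392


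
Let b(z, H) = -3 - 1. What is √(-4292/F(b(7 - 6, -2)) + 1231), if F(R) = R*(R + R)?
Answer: 15*√78/4 ≈ 33.119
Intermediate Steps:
b(z, H) = -4
F(R) = 2*R² (F(R) = R*(2*R) = 2*R²)
√(-4292/F(b(7 - 6, -2)) + 1231) = √(-4292/(2*(-4)²) + 1231) = √(-4292/(2*16) + 1231) = √(-4292/32 + 1231) = √(-4292*1/32 + 1231) = √(-1073/8 + 1231) = √(8775/8) = 15*√78/4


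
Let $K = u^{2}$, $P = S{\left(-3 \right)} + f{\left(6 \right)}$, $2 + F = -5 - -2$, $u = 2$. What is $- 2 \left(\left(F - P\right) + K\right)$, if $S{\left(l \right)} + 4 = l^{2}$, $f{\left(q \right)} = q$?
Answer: $24$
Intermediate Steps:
$S{\left(l \right)} = -4 + l^{2}$
$F = -5$ ($F = -2 - 3 = -5$)
$P = 11$ ($P = \left(-4 + \left(-3\right)^{2}\right) + 6 = \left(-4 + 9\right) + 6 = 5 + 6 = 11$)
$K = 4$ ($K = 2^{2} = 4$)
$- 2 \left(\left(F - P\right) + K\right) = - 2 \left(\left(-5 - 11\right) + 4\right) = - 2 \left(-16 + 4\right) = \left(-2\right) \left(-12\right) = 24$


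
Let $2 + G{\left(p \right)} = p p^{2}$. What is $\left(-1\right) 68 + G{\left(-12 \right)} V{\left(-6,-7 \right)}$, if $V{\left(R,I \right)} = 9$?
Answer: $-15638$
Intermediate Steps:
$G{\left(p \right)} = -2 + p^{3}$ ($G{\left(p \right)} = -2 + p p^{2} = -2 + p^{3}$)
$\left(-1\right) 68 + G{\left(-12 \right)} V{\left(-6,-7 \right)} = \left(-1\right) 68 + \left(-2 + \left(-12\right)^{3}\right) 9 = -68 + \left(-2 - 1728\right) 9 = -68 - 15570 = -15638$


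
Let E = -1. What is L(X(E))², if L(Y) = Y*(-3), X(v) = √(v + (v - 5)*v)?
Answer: 45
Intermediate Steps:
X(v) = √(v + v*(-5 + v)) (X(v) = √(v + (-5 + v)*v) = √(v + v*(-5 + v)))
L(Y) = -3*Y
L(X(E))² = (-3*√5)² = 45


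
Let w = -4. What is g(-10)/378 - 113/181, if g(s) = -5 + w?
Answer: -4927/7602 ≈ -0.64812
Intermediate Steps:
g(s) = -9 (g(s) = -5 - 4 = -9)
g(-10)/378 - 113/181 = -9/378 - 113/181 = -9*1/378 - 113*1/181 = -1/42 - 113/181 = -4927/7602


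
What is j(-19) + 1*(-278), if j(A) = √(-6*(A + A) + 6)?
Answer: -278 + 3*√26 ≈ -262.70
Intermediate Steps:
j(A) = √(6 - 12*A) (j(A) = √(-12*A + 6) = √(6 - 12*A))
j(-19) + 1*(-278) = √(6 - 12*(-19)) + 1*(-278) = √(6 + 228) - 278 = √234 - 278 = 3*√26 - 278 = -278 + 3*√26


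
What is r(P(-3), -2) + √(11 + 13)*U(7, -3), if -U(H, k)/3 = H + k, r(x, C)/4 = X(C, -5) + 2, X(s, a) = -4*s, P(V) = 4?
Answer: 40 - 24*√6 ≈ -18.788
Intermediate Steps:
r(x, C) = 8 - 16*C (r(x, C) = 4*(-4*C + 2) = 4*(2 - 4*C) = 8 - 16*C)
U(H, k) = -3*H - 3*k (U(H, k) = -3*(H + k) = -3*H - 3*k)
r(P(-3), -2) + √(11 + 13)*U(7, -3) = (8 - 16*(-2)) + √(11 + 13)*(-3*7 - 3*(-3)) = (8 + 32) + √24*(-21 + 9) = 40 + (2*√6)*(-12) = 40 - 24*√6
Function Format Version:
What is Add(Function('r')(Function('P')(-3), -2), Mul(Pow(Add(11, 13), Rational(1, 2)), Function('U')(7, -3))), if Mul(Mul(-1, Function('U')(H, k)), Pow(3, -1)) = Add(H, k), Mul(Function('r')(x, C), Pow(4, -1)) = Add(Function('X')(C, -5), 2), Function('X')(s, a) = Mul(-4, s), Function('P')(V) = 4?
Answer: Add(40, Mul(-24, Pow(6, Rational(1, 2)))) ≈ -18.788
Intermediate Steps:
Function('r')(x, C) = Add(8, Mul(-16, C)) (Function('r')(x, C) = Mul(4, Add(Mul(-4, C), 2)) = Mul(4, Add(2, Mul(-4, C))) = Add(8, Mul(-16, C)))
Function('U')(H, k) = Add(Mul(-3, H), Mul(-3, k)) (Function('U')(H, k) = Mul(-3, Add(H, k)) = Add(Mul(-3, H), Mul(-3, k)))
Add(Function('r')(Function('P')(-3), -2), Mul(Pow(Add(11, 13), Rational(1, 2)), Function('U')(7, -3))) = Add(Add(8, Mul(-16, -2)), Mul(Pow(Add(11, 13), Rational(1, 2)), Add(Mul(-3, 7), Mul(-3, -3)))) = Add(Add(8, 32), Mul(Pow(24, Rational(1, 2)), Add(-21, 9))) = Add(40, Mul(Mul(2, Pow(6, Rational(1, 2))), -12)) = Add(40, Mul(-24, Pow(6, Rational(1, 2))))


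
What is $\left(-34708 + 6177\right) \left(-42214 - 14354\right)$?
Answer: $1613941608$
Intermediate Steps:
$\left(-34708 + 6177\right) \left(-42214 - 14354\right) = - 28531 \left(-42214 - 14354\right) = \left(-28531\right) \left(-56568\right) = 1613941608$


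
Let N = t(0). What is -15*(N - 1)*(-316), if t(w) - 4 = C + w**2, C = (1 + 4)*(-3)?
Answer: -56880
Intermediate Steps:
C = -15 (C = 5*(-3) = -15)
t(w) = -11 + w**2 (t(w) = 4 + (-15 + w**2) = -11 + w**2)
N = -11 (N = -11 + 0**2 = -11 + 0 = -11)
-15*(N - 1)*(-316) = -15*(-11 - 1)*(-316) = -15*(-12)*(-316) = 180*(-316) = -56880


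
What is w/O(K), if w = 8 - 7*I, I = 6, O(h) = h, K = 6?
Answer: -17/3 ≈ -5.6667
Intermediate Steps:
w = -34 (w = 8 - 7*6 = 8 - 42 = -34)
w/O(K) = -34/6 = -34*⅙ = -17/3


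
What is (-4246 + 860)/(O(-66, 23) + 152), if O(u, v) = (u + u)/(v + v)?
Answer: -38939/1715 ≈ -22.705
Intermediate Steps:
O(u, v) = u/v (O(u, v) = (2*u)/((2*v)) = (2*u)*(1/(2*v)) = u/v)
(-4246 + 860)/(O(-66, 23) + 152) = (-4246 + 860)/(-66/23 + 152) = -3386/(-66*1/23 + 152) = -3386/(-66/23 + 152) = -3386/3430/23 = -3386*23/3430 = -38939/1715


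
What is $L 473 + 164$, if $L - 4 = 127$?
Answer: $62127$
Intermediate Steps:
$L = 131$ ($L = 4 + 127 = 131$)
$L 473 + 164 = 131 \cdot 473 + 164 = 61963 + 164 = 62127$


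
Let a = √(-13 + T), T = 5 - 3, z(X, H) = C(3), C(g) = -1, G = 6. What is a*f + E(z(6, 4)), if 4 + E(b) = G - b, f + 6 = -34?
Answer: 3 - 40*I*√11 ≈ 3.0 - 132.67*I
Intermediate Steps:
f = -40 (f = -6 - 34 = -40)
z(X, H) = -1
T = 2
E(b) = 2 - b (E(b) = -4 + (6 - b) = 2 - b)
a = I*√11 (a = √(-13 + 2) = √(-11) = I*√11 ≈ 3.3166*I)
a*f + E(z(6, 4)) = (I*√11)*(-40) + (2 - 1*(-1)) = -40*I*√11 + (2 + 1) = -40*I*√11 + 3 = 3 - 40*I*√11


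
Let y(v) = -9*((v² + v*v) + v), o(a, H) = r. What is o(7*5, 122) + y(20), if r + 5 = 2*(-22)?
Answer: -7429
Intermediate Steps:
r = -49 (r = -5 + 2*(-22) = -5 - 44 = -49)
o(a, H) = -49
y(v) = -18*v² - 9*v (y(v) = -9*((v² + v²) + v) = -9*(2*v² + v) = -9*(v + 2*v²) = -18*v² - 9*v)
o(7*5, 122) + y(20) = -49 - 9*20*(1 + 2*20) = -49 - 9*20*(1 + 40) = -49 - 9*20*41 = -49 - 7380 = -7429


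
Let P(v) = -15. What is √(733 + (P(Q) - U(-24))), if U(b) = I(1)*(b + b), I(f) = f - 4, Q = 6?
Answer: √574 ≈ 23.958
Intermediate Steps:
I(f) = -4 + f
U(b) = -6*b (U(b) = (-4 + 1)*(b + b) = -6*b)
√(733 + (P(Q) - U(-24))) = √(733 + (-15 - (-6)*(-24))) = √(733 + (-15 - 1*144)) = √(733 + (-15 - 144)) = √(733 - 159) = √574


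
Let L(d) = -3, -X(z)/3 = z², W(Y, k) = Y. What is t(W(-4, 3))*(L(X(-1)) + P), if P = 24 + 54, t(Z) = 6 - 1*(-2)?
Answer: 600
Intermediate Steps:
t(Z) = 8 (t(Z) = 6 + 2 = 8)
X(z) = -3*z²
P = 78
t(W(-4, 3))*(L(X(-1)) + P) = 8*(-3 + 78) = 8*75 = 600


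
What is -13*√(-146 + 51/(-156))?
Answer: -I*√98917/2 ≈ -157.26*I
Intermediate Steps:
-13*√(-146 + 51/(-156)) = -13*√(-146 + 51*(-1/156)) = -13*√(-146 - 17/52) = -I*√98917/2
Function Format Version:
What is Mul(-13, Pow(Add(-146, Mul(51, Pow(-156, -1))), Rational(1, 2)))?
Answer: Mul(Rational(-1, 2), I, Pow(98917, Rational(1, 2))) ≈ Mul(-157.26, I)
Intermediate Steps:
Mul(-13, Pow(Add(-146, Mul(51, Pow(-156, -1))), Rational(1, 2))) = Mul(-13, Pow(Add(-146, Mul(51, Rational(-1, 156))), Rational(1, 2))) = Mul(-13, Pow(Add(-146, Rational(-17, 52)), Rational(1, 2))) = Mul(-13, Pow(Rational(-7609, 52), Rational(1, 2))) = Mul(-13, Mul(Rational(1, 26), I, Pow(98917, Rational(1, 2)))) = Mul(Rational(-1, 2), I, Pow(98917, Rational(1, 2)))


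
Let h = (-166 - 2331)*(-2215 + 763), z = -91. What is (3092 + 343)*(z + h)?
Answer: 12453774555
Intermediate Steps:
h = 3625644 (h = -2497*(-1452) = 3625644)
(3092 + 343)*(z + h) = (3092 + 343)*(-91 + 3625644) = 3435*3625553 = 12453774555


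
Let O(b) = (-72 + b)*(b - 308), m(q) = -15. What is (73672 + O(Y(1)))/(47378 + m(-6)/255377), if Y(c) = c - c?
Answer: 24477374696/12099251491 ≈ 2.0230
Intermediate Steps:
Y(c) = 0
O(b) = (-308 + b)*(-72 + b) (O(b) = (-72 + b)*(-308 + b) = (-308 + b)*(-72 + b))
(73672 + O(Y(1)))/(47378 + m(-6)/255377) = (73672 + (22176 + 0² - 380*0))/(47378 - 15/255377) = (73672 + (22176 + 0 + 0))/(47378 - 15*1/255377) = (73672 + 22176)/(47378 - 15/255377) = 95848/(12099251491/255377) = 95848*(255377/12099251491) = 24477374696/12099251491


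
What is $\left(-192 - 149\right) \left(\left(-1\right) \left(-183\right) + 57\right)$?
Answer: $-81840$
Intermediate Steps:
$\left(-192 - 149\right) \left(\left(-1\right) \left(-183\right) + 57\right) = - 341 \left(183 + 57\right) = \left(-341\right) 240 = -81840$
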